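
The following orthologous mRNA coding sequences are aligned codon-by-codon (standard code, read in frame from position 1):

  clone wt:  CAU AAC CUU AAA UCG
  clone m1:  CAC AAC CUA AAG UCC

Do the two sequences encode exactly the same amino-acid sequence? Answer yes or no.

Codon 1: CAU His / CAC His — synonymous.
Codon 2: AAC Asn / AAC Asn — identical.
Codon 3: CUU Leu / CUA Leu — synonymous.
Codon 4: AAA Lys / AAG Lys — synonymous.
Codon 5: UCG Ser / UCC Ser — synonymous.
Nonsynonymous differences: 0 → same protein.

yes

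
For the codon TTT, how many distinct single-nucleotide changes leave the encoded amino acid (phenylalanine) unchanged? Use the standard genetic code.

1

Position 1: none → 0 synonymous.
Position 2: none → 0 synonymous.
Position 3: TTC → 1 synonymous.
Total: 0 + 0 + 1 = 1.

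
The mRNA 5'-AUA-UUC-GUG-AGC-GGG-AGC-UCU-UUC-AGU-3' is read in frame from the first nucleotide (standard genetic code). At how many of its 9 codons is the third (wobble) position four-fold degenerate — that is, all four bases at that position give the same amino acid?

3

Codon 1 AUA (Ile): third position 3-fold.
Codon 2 UUC (Phe): third position 2-fold.
Codon 3 GUG (Val): third position 4-fold.
Codon 4 AGC (Ser): third position 2-fold.
Codon 5 GGG (Gly): third position 4-fold.
Codon 6 AGC (Ser): third position 2-fold.
Codon 7 UCU (Ser): third position 4-fold.
Codon 8 UUC (Phe): third position 2-fold.
Codon 9 AGU (Ser): third position 2-fold.
Four-fold degenerate third positions: 3.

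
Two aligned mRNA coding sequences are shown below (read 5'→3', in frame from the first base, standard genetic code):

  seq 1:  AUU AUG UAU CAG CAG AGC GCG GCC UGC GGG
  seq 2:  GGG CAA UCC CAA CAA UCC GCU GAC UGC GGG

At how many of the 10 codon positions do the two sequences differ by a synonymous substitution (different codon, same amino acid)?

Codon 1: AUU Ile / GGG Gly — nonsynonymous.
Codon 2: AUG Met / CAA Gln — nonsynonymous.
Codon 3: UAU Tyr / UCC Ser — nonsynonymous.
Codon 4: CAG Gln / CAA Gln — synonymous.
Codon 5: CAG Gln / CAA Gln — synonymous.
Codon 6: AGC Ser / UCC Ser — synonymous.
Codon 7: GCG Ala / GCU Ala — synonymous.
Codon 8: GCC Ala / GAC Asp — nonsynonymous.
Codon 9: UGC Cys / UGC Cys — identical.
Codon 10: GGG Gly / GGG Gly — identical.
Synonymous differences: 4.

4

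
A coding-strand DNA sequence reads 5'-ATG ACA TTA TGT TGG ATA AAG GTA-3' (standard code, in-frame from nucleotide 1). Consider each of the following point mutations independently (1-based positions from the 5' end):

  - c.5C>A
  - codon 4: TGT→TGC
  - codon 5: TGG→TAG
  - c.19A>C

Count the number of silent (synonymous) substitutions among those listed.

Codon 2: ACA (Thr) → AAA (Lys) — missense.
Codon 4: TGT (Cys) → TGC (Cys) — synonymous.
Codon 5: TGG (Trp) → TAG (Stop) — nonsense.
Codon 7: AAG (Lys) → CAG (Gln) — missense.
Synonymous: 1 of 4.

1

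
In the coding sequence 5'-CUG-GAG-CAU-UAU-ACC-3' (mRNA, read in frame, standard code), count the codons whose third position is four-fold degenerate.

Codon 1 CUG (Leu): third position 4-fold.
Codon 2 GAG (Glu): third position 2-fold.
Codon 3 CAU (His): third position 2-fold.
Codon 4 UAU (Tyr): third position 2-fold.
Codon 5 ACC (Thr): third position 4-fold.
Four-fold degenerate third positions: 2.

2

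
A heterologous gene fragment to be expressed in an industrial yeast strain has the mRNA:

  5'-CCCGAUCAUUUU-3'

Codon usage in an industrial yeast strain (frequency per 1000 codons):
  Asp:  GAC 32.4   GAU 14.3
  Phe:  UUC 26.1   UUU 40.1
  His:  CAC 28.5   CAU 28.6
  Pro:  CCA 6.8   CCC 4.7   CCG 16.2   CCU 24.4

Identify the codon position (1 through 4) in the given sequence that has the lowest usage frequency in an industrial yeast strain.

1

Codon 1 CCC (Pro): 4.7 per 1000.
Codon 2 GAU (Asp): 14.3 per 1000.
Codon 3 CAU (His): 28.6 per 1000.
Codon 4 UUU (Phe): 40.1 per 1000.
Lowest frequency is 4.7 at codon 1.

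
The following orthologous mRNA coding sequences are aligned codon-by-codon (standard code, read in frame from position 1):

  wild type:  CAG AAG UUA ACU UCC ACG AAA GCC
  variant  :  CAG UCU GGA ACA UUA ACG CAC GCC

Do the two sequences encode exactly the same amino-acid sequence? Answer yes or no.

Codon 1: CAG Gln / CAG Gln — identical.
Codon 2: AAG Lys / UCU Ser — nonsynonymous.
Codon 3: UUA Leu / GGA Gly — nonsynonymous.
Codon 4: ACU Thr / ACA Thr — synonymous.
Codon 5: UCC Ser / UUA Leu — nonsynonymous.
Codon 6: ACG Thr / ACG Thr — identical.
Codon 7: AAA Lys / CAC His — nonsynonymous.
Codon 8: GCC Ala / GCC Ala — identical.
Nonsynonymous differences: 4 → different protein.

no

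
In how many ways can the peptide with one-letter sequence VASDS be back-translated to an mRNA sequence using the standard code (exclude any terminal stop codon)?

1152

Val: 4 codons.
Ala: 4 codons.
Ser: 6 codons.
Asp: 2 codons.
Ser: 6 codons.
4 × 4 × 6 × 2 × 6 = 1152.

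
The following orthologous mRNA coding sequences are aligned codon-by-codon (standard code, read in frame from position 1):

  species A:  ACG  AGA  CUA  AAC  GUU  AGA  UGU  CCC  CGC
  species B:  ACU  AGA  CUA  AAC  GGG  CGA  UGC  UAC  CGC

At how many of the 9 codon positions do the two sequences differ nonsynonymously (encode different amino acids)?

Codon 1: ACG Thr / ACU Thr — synonymous.
Codon 2: AGA Arg / AGA Arg — identical.
Codon 3: CUA Leu / CUA Leu — identical.
Codon 4: AAC Asn / AAC Asn — identical.
Codon 5: GUU Val / GGG Gly — nonsynonymous.
Codon 6: AGA Arg / CGA Arg — synonymous.
Codon 7: UGU Cys / UGC Cys — synonymous.
Codon 8: CCC Pro / UAC Tyr — nonsynonymous.
Codon 9: CGC Arg / CGC Arg — identical.
Nonsynonymous differences: 2.

2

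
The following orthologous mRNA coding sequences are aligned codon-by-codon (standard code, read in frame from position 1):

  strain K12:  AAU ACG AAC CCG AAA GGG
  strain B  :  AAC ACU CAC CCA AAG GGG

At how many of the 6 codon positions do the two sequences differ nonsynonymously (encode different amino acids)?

Codon 1: AAU Asn / AAC Asn — synonymous.
Codon 2: ACG Thr / ACU Thr — synonymous.
Codon 3: AAC Asn / CAC His — nonsynonymous.
Codon 4: CCG Pro / CCA Pro — synonymous.
Codon 5: AAA Lys / AAG Lys — synonymous.
Codon 6: GGG Gly / GGG Gly — identical.
Nonsynonymous differences: 1.

1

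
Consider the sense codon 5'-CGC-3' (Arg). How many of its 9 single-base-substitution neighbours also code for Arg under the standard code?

Position 1: none → 0 synonymous.
Position 2: none → 0 synonymous.
Position 3: CGU, CGA, CGG → 3 synonymous.
Total: 0 + 0 + 3 = 3.

3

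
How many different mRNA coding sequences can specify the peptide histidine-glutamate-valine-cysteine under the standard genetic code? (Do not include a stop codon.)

His: 2 codons.
Glu: 2 codons.
Val: 4 codons.
Cys: 2 codons.
2 × 2 × 4 × 2 = 32.

32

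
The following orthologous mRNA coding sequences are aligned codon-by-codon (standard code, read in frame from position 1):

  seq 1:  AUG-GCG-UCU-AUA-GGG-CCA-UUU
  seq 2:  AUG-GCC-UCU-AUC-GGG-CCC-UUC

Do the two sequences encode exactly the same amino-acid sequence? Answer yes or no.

yes

Codon 1: AUG Met / AUG Met — identical.
Codon 2: GCG Ala / GCC Ala — synonymous.
Codon 3: UCU Ser / UCU Ser — identical.
Codon 4: AUA Ile / AUC Ile — synonymous.
Codon 5: GGG Gly / GGG Gly — identical.
Codon 6: CCA Pro / CCC Pro — synonymous.
Codon 7: UUU Phe / UUC Phe — synonymous.
Nonsynonymous differences: 0 → same protein.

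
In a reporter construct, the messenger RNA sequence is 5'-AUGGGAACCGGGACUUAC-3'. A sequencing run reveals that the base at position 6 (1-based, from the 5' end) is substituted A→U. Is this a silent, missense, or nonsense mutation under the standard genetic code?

silent

Position 6 falls in codon 2: GGA → Gly.
After the substitution the codon is GGU → Gly.
Both encode Gly, so the change is synonymous.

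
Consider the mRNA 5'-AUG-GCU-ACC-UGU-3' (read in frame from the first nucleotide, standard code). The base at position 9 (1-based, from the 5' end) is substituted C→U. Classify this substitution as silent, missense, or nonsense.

Position 9 falls in codon 3: ACC → Thr.
After the substitution the codon is ACU → Thr.
Both encode Thr, so the change is synonymous.

silent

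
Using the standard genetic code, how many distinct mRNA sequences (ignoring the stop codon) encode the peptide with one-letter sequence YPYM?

Tyr: 2 codons.
Pro: 4 codons.
Tyr: 2 codons.
Met: 1 codon.
2 × 4 × 2 × 1 = 16.

16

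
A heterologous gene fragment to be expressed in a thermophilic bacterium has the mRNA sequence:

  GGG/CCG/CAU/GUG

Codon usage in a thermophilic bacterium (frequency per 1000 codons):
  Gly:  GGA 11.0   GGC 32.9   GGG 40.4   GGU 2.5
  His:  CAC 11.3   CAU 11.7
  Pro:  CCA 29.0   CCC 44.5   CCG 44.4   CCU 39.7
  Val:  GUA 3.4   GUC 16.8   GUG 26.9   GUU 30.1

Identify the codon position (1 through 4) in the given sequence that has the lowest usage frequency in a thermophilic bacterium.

Codon 1 GGG (Gly): 40.4 per 1000.
Codon 2 CCG (Pro): 44.4 per 1000.
Codon 3 CAU (His): 11.7 per 1000.
Codon 4 GUG (Val): 26.9 per 1000.
Lowest frequency is 11.7 at codon 3.

3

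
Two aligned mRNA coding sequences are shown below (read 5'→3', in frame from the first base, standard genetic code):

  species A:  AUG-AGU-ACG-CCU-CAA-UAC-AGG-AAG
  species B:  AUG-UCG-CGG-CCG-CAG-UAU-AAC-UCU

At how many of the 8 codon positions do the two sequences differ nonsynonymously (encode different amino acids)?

3

Codon 1: AUG Met / AUG Met — identical.
Codon 2: AGU Ser / UCG Ser — synonymous.
Codon 3: ACG Thr / CGG Arg — nonsynonymous.
Codon 4: CCU Pro / CCG Pro — synonymous.
Codon 5: CAA Gln / CAG Gln — synonymous.
Codon 6: UAC Tyr / UAU Tyr — synonymous.
Codon 7: AGG Arg / AAC Asn — nonsynonymous.
Codon 8: AAG Lys / UCU Ser — nonsynonymous.
Nonsynonymous differences: 3.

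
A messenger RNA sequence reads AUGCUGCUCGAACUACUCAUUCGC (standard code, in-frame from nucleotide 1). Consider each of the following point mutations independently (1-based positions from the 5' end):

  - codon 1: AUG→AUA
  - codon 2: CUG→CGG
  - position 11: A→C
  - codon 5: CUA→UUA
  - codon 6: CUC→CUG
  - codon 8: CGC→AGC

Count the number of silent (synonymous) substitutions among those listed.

Codon 1: AUG (Met) → AUA (Ile) — missense.
Codon 2: CUG (Leu) → CGG (Arg) — missense.
Codon 4: GAA (Glu) → GCA (Ala) — missense.
Codon 5: CUA (Leu) → UUA (Leu) — synonymous.
Codon 6: CUC (Leu) → CUG (Leu) — synonymous.
Codon 8: CGC (Arg) → AGC (Ser) — missense.
Synonymous: 2 of 6.

2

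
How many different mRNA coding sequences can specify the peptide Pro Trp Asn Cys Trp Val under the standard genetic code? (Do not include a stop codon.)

Pro: 4 codons.
Trp: 1 codon.
Asn: 2 codons.
Cys: 2 codons.
Trp: 1 codon.
Val: 4 codons.
4 × 1 × 2 × 2 × 1 × 4 = 64.

64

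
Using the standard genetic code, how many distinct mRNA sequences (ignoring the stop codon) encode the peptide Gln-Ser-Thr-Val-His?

Gln: 2 codons.
Ser: 6 codons.
Thr: 4 codons.
Val: 4 codons.
His: 2 codons.
2 × 6 × 4 × 4 × 2 = 384.

384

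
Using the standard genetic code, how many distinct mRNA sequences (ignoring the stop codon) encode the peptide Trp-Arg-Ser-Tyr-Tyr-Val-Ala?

Trp: 1 codon.
Arg: 6 codons.
Ser: 6 codons.
Tyr: 2 codons.
Tyr: 2 codons.
Val: 4 codons.
Ala: 4 codons.
1 × 6 × 6 × 2 × 2 × 4 × 4 = 2304.

2304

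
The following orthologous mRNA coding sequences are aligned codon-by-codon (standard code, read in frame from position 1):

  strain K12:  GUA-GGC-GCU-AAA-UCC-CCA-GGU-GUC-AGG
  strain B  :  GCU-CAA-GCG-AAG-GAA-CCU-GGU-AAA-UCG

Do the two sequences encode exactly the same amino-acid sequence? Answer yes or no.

Codon 1: GUA Val / GCU Ala — nonsynonymous.
Codon 2: GGC Gly / CAA Gln — nonsynonymous.
Codon 3: GCU Ala / GCG Ala — synonymous.
Codon 4: AAA Lys / AAG Lys — synonymous.
Codon 5: UCC Ser / GAA Glu — nonsynonymous.
Codon 6: CCA Pro / CCU Pro — synonymous.
Codon 7: GGU Gly / GGU Gly — identical.
Codon 8: GUC Val / AAA Lys — nonsynonymous.
Codon 9: AGG Arg / UCG Ser — nonsynonymous.
Nonsynonymous differences: 5 → different protein.

no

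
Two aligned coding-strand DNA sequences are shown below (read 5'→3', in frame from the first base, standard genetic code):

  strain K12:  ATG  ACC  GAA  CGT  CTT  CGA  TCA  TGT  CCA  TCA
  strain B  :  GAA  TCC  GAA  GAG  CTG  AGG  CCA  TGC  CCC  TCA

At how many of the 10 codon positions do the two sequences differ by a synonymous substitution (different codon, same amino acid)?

4

Codon 1: ATG Met / GAA Glu — nonsynonymous.
Codon 2: ACC Thr / TCC Ser — nonsynonymous.
Codon 3: GAA Glu / GAA Glu — identical.
Codon 4: CGT Arg / GAG Glu — nonsynonymous.
Codon 5: CTT Leu / CTG Leu — synonymous.
Codon 6: CGA Arg / AGG Arg — synonymous.
Codon 7: TCA Ser / CCA Pro — nonsynonymous.
Codon 8: TGT Cys / TGC Cys — synonymous.
Codon 9: CCA Pro / CCC Pro — synonymous.
Codon 10: TCA Ser / TCA Ser — identical.
Synonymous differences: 4.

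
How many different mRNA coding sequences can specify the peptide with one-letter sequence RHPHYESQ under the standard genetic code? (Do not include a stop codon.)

4608

Arg: 6 codons.
His: 2 codons.
Pro: 4 codons.
His: 2 codons.
Tyr: 2 codons.
Glu: 2 codons.
Ser: 6 codons.
Gln: 2 codons.
6 × 2 × 4 × 2 × 2 × 2 × 6 × 2 = 4608.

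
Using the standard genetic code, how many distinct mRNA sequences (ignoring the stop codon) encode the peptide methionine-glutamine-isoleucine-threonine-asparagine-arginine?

288

Met: 1 codon.
Gln: 2 codons.
Ile: 3 codons.
Thr: 4 codons.
Asn: 2 codons.
Arg: 6 codons.
1 × 2 × 3 × 4 × 2 × 6 = 288.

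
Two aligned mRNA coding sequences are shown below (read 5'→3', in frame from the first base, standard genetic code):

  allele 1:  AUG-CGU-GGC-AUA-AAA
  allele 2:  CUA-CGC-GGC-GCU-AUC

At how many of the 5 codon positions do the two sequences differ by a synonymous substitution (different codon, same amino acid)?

Codon 1: AUG Met / CUA Leu — nonsynonymous.
Codon 2: CGU Arg / CGC Arg — synonymous.
Codon 3: GGC Gly / GGC Gly — identical.
Codon 4: AUA Ile / GCU Ala — nonsynonymous.
Codon 5: AAA Lys / AUC Ile — nonsynonymous.
Synonymous differences: 1.

1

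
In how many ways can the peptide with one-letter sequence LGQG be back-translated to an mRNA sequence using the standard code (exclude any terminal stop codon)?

192

Leu: 6 codons.
Gly: 4 codons.
Gln: 2 codons.
Gly: 4 codons.
6 × 4 × 2 × 4 = 192.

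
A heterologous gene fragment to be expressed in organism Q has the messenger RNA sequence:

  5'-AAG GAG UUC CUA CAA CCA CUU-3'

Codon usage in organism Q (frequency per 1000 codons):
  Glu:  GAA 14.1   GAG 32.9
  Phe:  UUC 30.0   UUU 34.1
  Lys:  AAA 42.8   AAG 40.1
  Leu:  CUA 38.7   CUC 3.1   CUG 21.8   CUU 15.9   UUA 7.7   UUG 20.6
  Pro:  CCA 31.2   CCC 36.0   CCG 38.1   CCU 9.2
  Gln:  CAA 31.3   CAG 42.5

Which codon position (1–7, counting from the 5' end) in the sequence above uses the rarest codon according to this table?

Codon 1 AAG (Lys): 40.1 per 1000.
Codon 2 GAG (Glu): 32.9 per 1000.
Codon 3 UUC (Phe): 30.0 per 1000.
Codon 4 CUA (Leu): 38.7 per 1000.
Codon 5 CAA (Gln): 31.3 per 1000.
Codon 6 CCA (Pro): 31.2 per 1000.
Codon 7 CUU (Leu): 15.9 per 1000.
Lowest frequency is 15.9 at codon 7.

7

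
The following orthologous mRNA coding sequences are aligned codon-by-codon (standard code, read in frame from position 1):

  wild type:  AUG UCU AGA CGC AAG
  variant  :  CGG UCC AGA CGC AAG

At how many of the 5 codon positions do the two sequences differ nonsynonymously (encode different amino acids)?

Codon 1: AUG Met / CGG Arg — nonsynonymous.
Codon 2: UCU Ser / UCC Ser — synonymous.
Codon 3: AGA Arg / AGA Arg — identical.
Codon 4: CGC Arg / CGC Arg — identical.
Codon 5: AAG Lys / AAG Lys — identical.
Nonsynonymous differences: 1.

1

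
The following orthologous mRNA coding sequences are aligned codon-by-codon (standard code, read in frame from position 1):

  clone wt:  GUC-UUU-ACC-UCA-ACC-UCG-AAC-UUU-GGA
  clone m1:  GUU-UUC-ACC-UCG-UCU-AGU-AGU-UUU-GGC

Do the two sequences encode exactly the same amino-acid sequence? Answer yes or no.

no

Codon 1: GUC Val / GUU Val — synonymous.
Codon 2: UUU Phe / UUC Phe — synonymous.
Codon 3: ACC Thr / ACC Thr — identical.
Codon 4: UCA Ser / UCG Ser — synonymous.
Codon 5: ACC Thr / UCU Ser — nonsynonymous.
Codon 6: UCG Ser / AGU Ser — synonymous.
Codon 7: AAC Asn / AGU Ser — nonsynonymous.
Codon 8: UUU Phe / UUU Phe — identical.
Codon 9: GGA Gly / GGC Gly — synonymous.
Nonsynonymous differences: 2 → different protein.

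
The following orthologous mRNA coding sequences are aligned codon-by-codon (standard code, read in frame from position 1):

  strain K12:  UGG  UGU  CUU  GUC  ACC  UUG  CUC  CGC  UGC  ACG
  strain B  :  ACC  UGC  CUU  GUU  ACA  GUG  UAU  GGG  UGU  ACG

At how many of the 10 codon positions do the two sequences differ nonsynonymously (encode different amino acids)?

4

Codon 1: UGG Trp / ACC Thr — nonsynonymous.
Codon 2: UGU Cys / UGC Cys — synonymous.
Codon 3: CUU Leu / CUU Leu — identical.
Codon 4: GUC Val / GUU Val — synonymous.
Codon 5: ACC Thr / ACA Thr — synonymous.
Codon 6: UUG Leu / GUG Val — nonsynonymous.
Codon 7: CUC Leu / UAU Tyr — nonsynonymous.
Codon 8: CGC Arg / GGG Gly — nonsynonymous.
Codon 9: UGC Cys / UGU Cys — synonymous.
Codon 10: ACG Thr / ACG Thr — identical.
Nonsynonymous differences: 4.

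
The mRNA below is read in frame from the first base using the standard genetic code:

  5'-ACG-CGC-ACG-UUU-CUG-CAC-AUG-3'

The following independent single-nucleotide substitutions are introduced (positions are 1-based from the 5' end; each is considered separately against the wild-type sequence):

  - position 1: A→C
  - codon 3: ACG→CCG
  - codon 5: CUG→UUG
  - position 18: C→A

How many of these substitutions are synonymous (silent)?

Codon 1: ACG (Thr) → CCG (Pro) — missense.
Codon 3: ACG (Thr) → CCG (Pro) — missense.
Codon 5: CUG (Leu) → UUG (Leu) — synonymous.
Codon 6: CAC (His) → CAA (Gln) — missense.
Synonymous: 1 of 4.

1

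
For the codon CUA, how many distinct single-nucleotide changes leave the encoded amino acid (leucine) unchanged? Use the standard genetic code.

4

Position 1: UUA → 1 synonymous.
Position 2: none → 0 synonymous.
Position 3: CUU, CUC, CUG → 3 synonymous.
Total: 1 + 0 + 3 = 4.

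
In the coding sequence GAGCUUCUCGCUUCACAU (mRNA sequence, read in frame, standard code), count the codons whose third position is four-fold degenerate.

Codon 1 GAG (Glu): third position 2-fold.
Codon 2 CUU (Leu): third position 4-fold.
Codon 3 CUC (Leu): third position 4-fold.
Codon 4 GCU (Ala): third position 4-fold.
Codon 5 UCA (Ser): third position 4-fold.
Codon 6 CAU (His): third position 2-fold.
Four-fold degenerate third positions: 4.

4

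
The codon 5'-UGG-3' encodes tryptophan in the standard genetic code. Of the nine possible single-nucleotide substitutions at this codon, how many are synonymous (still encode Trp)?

Position 1: none → 0 synonymous.
Position 2: none → 0 synonymous.
Position 3: none → 0 synonymous.
Total: 0 + 0 + 0 = 0.

0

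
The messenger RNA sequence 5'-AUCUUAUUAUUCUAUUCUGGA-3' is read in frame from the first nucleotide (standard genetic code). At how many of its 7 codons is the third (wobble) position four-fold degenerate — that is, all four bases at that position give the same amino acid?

Codon 1 AUC (Ile): third position 3-fold.
Codon 2 UUA (Leu): third position 2-fold.
Codon 3 UUA (Leu): third position 2-fold.
Codon 4 UUC (Phe): third position 2-fold.
Codon 5 UAU (Tyr): third position 2-fold.
Codon 6 UCU (Ser): third position 4-fold.
Codon 7 GGA (Gly): third position 4-fold.
Four-fold degenerate third positions: 2.

2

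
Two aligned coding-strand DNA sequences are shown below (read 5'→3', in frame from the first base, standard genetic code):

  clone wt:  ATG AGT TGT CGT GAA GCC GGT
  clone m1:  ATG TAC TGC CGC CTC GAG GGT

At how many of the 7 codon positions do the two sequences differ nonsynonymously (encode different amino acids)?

3

Codon 1: ATG Met / ATG Met — identical.
Codon 2: AGT Ser / TAC Tyr — nonsynonymous.
Codon 3: TGT Cys / TGC Cys — synonymous.
Codon 4: CGT Arg / CGC Arg — synonymous.
Codon 5: GAA Glu / CTC Leu — nonsynonymous.
Codon 6: GCC Ala / GAG Glu — nonsynonymous.
Codon 7: GGT Gly / GGT Gly — identical.
Nonsynonymous differences: 3.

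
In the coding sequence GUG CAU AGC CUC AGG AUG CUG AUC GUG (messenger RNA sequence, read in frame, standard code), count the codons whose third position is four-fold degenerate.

4

Codon 1 GUG (Val): third position 4-fold.
Codon 2 CAU (His): third position 2-fold.
Codon 3 AGC (Ser): third position 2-fold.
Codon 4 CUC (Leu): third position 4-fold.
Codon 5 AGG (Arg): third position 2-fold.
Codon 6 AUG (Met): third position 1-fold.
Codon 7 CUG (Leu): third position 4-fold.
Codon 8 AUC (Ile): third position 3-fold.
Codon 9 GUG (Val): third position 4-fold.
Four-fold degenerate third positions: 4.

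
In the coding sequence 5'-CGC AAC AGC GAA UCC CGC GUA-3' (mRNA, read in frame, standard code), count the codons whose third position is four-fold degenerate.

Codon 1 CGC (Arg): third position 4-fold.
Codon 2 AAC (Asn): third position 2-fold.
Codon 3 AGC (Ser): third position 2-fold.
Codon 4 GAA (Glu): third position 2-fold.
Codon 5 UCC (Ser): third position 4-fold.
Codon 6 CGC (Arg): third position 4-fold.
Codon 7 GUA (Val): third position 4-fold.
Four-fold degenerate third positions: 4.

4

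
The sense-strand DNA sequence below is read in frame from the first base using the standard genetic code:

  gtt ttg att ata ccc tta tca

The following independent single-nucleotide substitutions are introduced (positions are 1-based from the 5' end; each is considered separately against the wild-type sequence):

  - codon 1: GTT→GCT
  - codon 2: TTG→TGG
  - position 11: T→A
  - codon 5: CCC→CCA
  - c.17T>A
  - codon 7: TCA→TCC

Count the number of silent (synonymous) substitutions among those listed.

Codon 1: GTT (Val) → GCT (Ala) — missense.
Codon 2: TTG (Leu) → TGG (Trp) — missense.
Codon 4: ATA (Ile) → AAA (Lys) — missense.
Codon 5: CCC (Pro) → CCA (Pro) — synonymous.
Codon 6: TTA (Leu) → TAA (Stop) — nonsense.
Codon 7: TCA (Ser) → TCC (Ser) — synonymous.
Synonymous: 2 of 6.

2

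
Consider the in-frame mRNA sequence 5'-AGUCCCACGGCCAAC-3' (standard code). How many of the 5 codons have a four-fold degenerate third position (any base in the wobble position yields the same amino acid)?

3

Codon 1 AGU (Ser): third position 2-fold.
Codon 2 CCC (Pro): third position 4-fold.
Codon 3 ACG (Thr): third position 4-fold.
Codon 4 GCC (Ala): third position 4-fold.
Codon 5 AAC (Asn): third position 2-fold.
Four-fold degenerate third positions: 3.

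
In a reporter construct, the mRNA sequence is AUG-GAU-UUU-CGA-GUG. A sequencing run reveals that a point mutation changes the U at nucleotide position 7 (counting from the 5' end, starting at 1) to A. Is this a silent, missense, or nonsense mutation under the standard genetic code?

Position 7 falls in codon 3: UUU → Phe.
After the substitution the codon is AUU → Ile.
Phe ≠ Ile, so this is a missense mutation.

missense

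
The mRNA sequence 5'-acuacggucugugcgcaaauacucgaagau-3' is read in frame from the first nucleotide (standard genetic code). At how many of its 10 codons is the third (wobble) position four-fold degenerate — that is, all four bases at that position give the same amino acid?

Codon 1 ACU (Thr): third position 4-fold.
Codon 2 ACG (Thr): third position 4-fold.
Codon 3 GUC (Val): third position 4-fold.
Codon 4 UGU (Cys): third position 2-fold.
Codon 5 GCG (Ala): third position 4-fold.
Codon 6 CAA (Gln): third position 2-fold.
Codon 7 AUA (Ile): third position 3-fold.
Codon 8 CUC (Leu): third position 4-fold.
Codon 9 GAA (Glu): third position 2-fold.
Codon 10 GAU (Asp): third position 2-fold.
Four-fold degenerate third positions: 5.

5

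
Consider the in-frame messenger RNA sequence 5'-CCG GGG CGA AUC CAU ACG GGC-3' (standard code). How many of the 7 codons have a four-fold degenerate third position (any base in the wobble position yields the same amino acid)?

Codon 1 CCG (Pro): third position 4-fold.
Codon 2 GGG (Gly): third position 4-fold.
Codon 3 CGA (Arg): third position 4-fold.
Codon 4 AUC (Ile): third position 3-fold.
Codon 5 CAU (His): third position 2-fold.
Codon 6 ACG (Thr): third position 4-fold.
Codon 7 GGC (Gly): third position 4-fold.
Four-fold degenerate third positions: 5.

5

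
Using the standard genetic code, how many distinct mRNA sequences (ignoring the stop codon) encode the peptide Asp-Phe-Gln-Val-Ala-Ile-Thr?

1536

Asp: 2 codons.
Phe: 2 codons.
Gln: 2 codons.
Val: 4 codons.
Ala: 4 codons.
Ile: 3 codons.
Thr: 4 codons.
2 × 2 × 2 × 4 × 4 × 3 × 4 = 1536.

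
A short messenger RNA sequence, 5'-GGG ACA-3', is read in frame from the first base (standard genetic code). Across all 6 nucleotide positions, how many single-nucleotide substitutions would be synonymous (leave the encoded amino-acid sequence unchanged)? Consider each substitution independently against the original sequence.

6

Codon 1 (GGG, Gly): 3 synonymous substitutions.
Codon 2 (ACA, Thr): 3 synonymous substitutions.
Total: 3 + 3 = 6.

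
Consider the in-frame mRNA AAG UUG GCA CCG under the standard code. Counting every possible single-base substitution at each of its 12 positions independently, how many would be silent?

Codon 1 (AAG, Lys): 1 synonymous substitution.
Codon 2 (UUG, Leu): 2 synonymous substitutions.
Codon 3 (GCA, Ala): 3 synonymous substitutions.
Codon 4 (CCG, Pro): 3 synonymous substitutions.
Total: 1 + 2 + 3 + 3 = 9.

9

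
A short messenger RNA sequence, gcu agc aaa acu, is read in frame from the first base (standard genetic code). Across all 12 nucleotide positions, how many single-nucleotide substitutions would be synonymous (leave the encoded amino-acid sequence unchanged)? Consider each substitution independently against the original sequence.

8

Codon 1 (GCU, Ala): 3 synonymous substitutions.
Codon 2 (AGC, Ser): 1 synonymous substitution.
Codon 3 (AAA, Lys): 1 synonymous substitution.
Codon 4 (ACU, Thr): 3 synonymous substitutions.
Total: 3 + 1 + 1 + 3 = 8.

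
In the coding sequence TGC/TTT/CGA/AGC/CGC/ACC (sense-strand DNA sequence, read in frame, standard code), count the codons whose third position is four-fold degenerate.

3

Codon 1 TGC (Cys): third position 2-fold.
Codon 2 TTT (Phe): third position 2-fold.
Codon 3 CGA (Arg): third position 4-fold.
Codon 4 AGC (Ser): third position 2-fold.
Codon 5 CGC (Arg): third position 4-fold.
Codon 6 ACC (Thr): third position 4-fold.
Four-fold degenerate third positions: 3.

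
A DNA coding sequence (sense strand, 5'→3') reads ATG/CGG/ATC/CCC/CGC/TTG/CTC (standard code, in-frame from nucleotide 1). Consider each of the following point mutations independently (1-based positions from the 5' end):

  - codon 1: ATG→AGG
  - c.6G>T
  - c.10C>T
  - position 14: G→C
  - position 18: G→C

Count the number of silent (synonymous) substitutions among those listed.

1

Codon 1: ATG (Met) → AGG (Arg) — missense.
Codon 2: CGG (Arg) → CGT (Arg) — synonymous.
Codon 4: CCC (Pro) → TCC (Ser) — missense.
Codon 5: CGC (Arg) → CCC (Pro) — missense.
Codon 6: TTG (Leu) → TTC (Phe) — missense.
Synonymous: 1 of 5.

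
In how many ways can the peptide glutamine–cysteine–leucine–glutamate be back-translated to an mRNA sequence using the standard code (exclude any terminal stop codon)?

48

Gln: 2 codons.
Cys: 2 codons.
Leu: 6 codons.
Glu: 2 codons.
2 × 2 × 6 × 2 = 48.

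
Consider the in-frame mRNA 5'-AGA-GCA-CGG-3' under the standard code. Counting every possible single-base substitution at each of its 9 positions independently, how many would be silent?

9

Codon 1 (AGA, Arg): 2 synonymous substitutions.
Codon 2 (GCA, Ala): 3 synonymous substitutions.
Codon 3 (CGG, Arg): 4 synonymous substitutions.
Total: 2 + 3 + 4 = 9.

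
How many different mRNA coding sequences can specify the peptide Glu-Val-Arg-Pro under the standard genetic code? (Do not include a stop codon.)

192

Glu: 2 codons.
Val: 4 codons.
Arg: 6 codons.
Pro: 4 codons.
2 × 4 × 6 × 4 = 192.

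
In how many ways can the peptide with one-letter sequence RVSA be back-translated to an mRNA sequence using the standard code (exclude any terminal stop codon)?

576

Arg: 6 codons.
Val: 4 codons.
Ser: 6 codons.
Ala: 4 codons.
6 × 4 × 6 × 4 = 576.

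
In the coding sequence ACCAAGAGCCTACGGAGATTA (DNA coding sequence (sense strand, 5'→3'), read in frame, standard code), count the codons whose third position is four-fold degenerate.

Codon 1 ACC (Thr): third position 4-fold.
Codon 2 AAG (Lys): third position 2-fold.
Codon 3 AGC (Ser): third position 2-fold.
Codon 4 CTA (Leu): third position 4-fold.
Codon 5 CGG (Arg): third position 4-fold.
Codon 6 AGA (Arg): third position 2-fold.
Codon 7 TTA (Leu): third position 2-fold.
Four-fold degenerate third positions: 3.

3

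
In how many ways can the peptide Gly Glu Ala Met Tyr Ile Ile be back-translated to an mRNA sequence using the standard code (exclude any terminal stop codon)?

Gly: 4 codons.
Glu: 2 codons.
Ala: 4 codons.
Met: 1 codon.
Tyr: 2 codons.
Ile: 3 codons.
Ile: 3 codons.
4 × 2 × 4 × 1 × 2 × 3 × 3 = 576.

576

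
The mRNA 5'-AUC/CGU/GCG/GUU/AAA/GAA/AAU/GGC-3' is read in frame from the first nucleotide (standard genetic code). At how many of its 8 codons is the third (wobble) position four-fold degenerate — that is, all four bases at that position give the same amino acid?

Codon 1 AUC (Ile): third position 3-fold.
Codon 2 CGU (Arg): third position 4-fold.
Codon 3 GCG (Ala): third position 4-fold.
Codon 4 GUU (Val): third position 4-fold.
Codon 5 AAA (Lys): third position 2-fold.
Codon 6 GAA (Glu): third position 2-fold.
Codon 7 AAU (Asn): third position 2-fold.
Codon 8 GGC (Gly): third position 4-fold.
Four-fold degenerate third positions: 4.

4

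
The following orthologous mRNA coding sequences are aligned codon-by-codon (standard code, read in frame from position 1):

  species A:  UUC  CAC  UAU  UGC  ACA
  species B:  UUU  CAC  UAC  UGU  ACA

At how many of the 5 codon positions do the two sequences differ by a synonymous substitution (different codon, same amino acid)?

3

Codon 1: UUC Phe / UUU Phe — synonymous.
Codon 2: CAC His / CAC His — identical.
Codon 3: UAU Tyr / UAC Tyr — synonymous.
Codon 4: UGC Cys / UGU Cys — synonymous.
Codon 5: ACA Thr / ACA Thr — identical.
Synonymous differences: 3.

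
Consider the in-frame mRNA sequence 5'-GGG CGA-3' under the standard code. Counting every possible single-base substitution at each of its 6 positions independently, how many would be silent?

Codon 1 (GGG, Gly): 3 synonymous substitutions.
Codon 2 (CGA, Arg): 4 synonymous substitutions.
Total: 3 + 4 = 7.

7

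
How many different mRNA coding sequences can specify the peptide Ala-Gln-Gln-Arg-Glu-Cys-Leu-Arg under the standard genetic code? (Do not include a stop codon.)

13824

Ala: 4 codons.
Gln: 2 codons.
Gln: 2 codons.
Arg: 6 codons.
Glu: 2 codons.
Cys: 2 codons.
Leu: 6 codons.
Arg: 6 codons.
4 × 2 × 2 × 6 × 2 × 2 × 6 × 6 = 13824.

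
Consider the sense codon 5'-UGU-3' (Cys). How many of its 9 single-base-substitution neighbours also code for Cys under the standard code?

1

Position 1: none → 0 synonymous.
Position 2: none → 0 synonymous.
Position 3: UGC → 1 synonymous.
Total: 0 + 0 + 1 = 1.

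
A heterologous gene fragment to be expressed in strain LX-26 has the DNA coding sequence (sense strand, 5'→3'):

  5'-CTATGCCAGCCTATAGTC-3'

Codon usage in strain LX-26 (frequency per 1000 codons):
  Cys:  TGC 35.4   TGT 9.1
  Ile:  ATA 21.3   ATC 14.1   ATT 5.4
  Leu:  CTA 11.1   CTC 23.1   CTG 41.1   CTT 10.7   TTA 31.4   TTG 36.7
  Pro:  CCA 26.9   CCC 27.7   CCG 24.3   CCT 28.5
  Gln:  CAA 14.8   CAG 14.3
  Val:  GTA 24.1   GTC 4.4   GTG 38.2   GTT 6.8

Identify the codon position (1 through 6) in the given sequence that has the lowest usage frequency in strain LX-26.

6

Codon 1 CTA (Leu): 11.1 per 1000.
Codon 2 TGC (Cys): 35.4 per 1000.
Codon 3 CAG (Gln): 14.3 per 1000.
Codon 4 CCT (Pro): 28.5 per 1000.
Codon 5 ATA (Ile): 21.3 per 1000.
Codon 6 GTC (Val): 4.4 per 1000.
Lowest frequency is 4.4 at codon 6.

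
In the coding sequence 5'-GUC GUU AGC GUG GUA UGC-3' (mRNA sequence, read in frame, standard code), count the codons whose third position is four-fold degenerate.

Codon 1 GUC (Val): third position 4-fold.
Codon 2 GUU (Val): third position 4-fold.
Codon 3 AGC (Ser): third position 2-fold.
Codon 4 GUG (Val): third position 4-fold.
Codon 5 GUA (Val): third position 4-fold.
Codon 6 UGC (Cys): third position 2-fold.
Four-fold degenerate third positions: 4.

4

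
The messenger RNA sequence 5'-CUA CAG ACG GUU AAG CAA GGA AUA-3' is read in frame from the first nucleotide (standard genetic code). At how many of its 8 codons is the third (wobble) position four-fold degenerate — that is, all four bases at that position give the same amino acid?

Codon 1 CUA (Leu): third position 4-fold.
Codon 2 CAG (Gln): third position 2-fold.
Codon 3 ACG (Thr): third position 4-fold.
Codon 4 GUU (Val): third position 4-fold.
Codon 5 AAG (Lys): third position 2-fold.
Codon 6 CAA (Gln): third position 2-fold.
Codon 7 GGA (Gly): third position 4-fold.
Codon 8 AUA (Ile): third position 3-fold.
Four-fold degenerate third positions: 4.

4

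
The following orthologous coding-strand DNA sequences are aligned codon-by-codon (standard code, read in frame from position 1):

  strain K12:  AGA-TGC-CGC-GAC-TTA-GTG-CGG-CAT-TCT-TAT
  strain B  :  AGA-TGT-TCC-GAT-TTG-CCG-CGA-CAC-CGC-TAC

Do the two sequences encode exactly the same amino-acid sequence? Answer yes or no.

Codon 1: AGA Arg / AGA Arg — identical.
Codon 2: TGC Cys / TGT Cys — synonymous.
Codon 3: CGC Arg / TCC Ser — nonsynonymous.
Codon 4: GAC Asp / GAT Asp — synonymous.
Codon 5: TTA Leu / TTG Leu — synonymous.
Codon 6: GTG Val / CCG Pro — nonsynonymous.
Codon 7: CGG Arg / CGA Arg — synonymous.
Codon 8: CAT His / CAC His — synonymous.
Codon 9: TCT Ser / CGC Arg — nonsynonymous.
Codon 10: TAT Tyr / TAC Tyr — synonymous.
Nonsynonymous differences: 3 → different protein.

no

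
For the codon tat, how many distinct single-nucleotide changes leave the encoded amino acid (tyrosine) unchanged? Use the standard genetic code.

1

Position 1: none → 0 synonymous.
Position 2: none → 0 synonymous.
Position 3: TAC → 1 synonymous.
Total: 0 + 0 + 1 = 1.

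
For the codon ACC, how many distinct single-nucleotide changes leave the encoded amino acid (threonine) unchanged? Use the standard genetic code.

Position 1: none → 0 synonymous.
Position 2: none → 0 synonymous.
Position 3: ACU, ACA, ACG → 3 synonymous.
Total: 0 + 0 + 3 = 3.

3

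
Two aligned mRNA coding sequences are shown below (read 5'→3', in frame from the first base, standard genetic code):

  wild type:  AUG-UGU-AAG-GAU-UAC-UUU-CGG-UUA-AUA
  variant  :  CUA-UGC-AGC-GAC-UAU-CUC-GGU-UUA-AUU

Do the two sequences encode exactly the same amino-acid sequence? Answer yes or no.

no

Codon 1: AUG Met / CUA Leu — nonsynonymous.
Codon 2: UGU Cys / UGC Cys — synonymous.
Codon 3: AAG Lys / AGC Ser — nonsynonymous.
Codon 4: GAU Asp / GAC Asp — synonymous.
Codon 5: UAC Tyr / UAU Tyr — synonymous.
Codon 6: UUU Phe / CUC Leu — nonsynonymous.
Codon 7: CGG Arg / GGU Gly — nonsynonymous.
Codon 8: UUA Leu / UUA Leu — identical.
Codon 9: AUA Ile / AUU Ile — synonymous.
Nonsynonymous differences: 4 → different protein.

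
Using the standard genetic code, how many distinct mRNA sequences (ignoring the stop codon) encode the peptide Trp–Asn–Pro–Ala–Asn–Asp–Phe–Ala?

1024

Trp: 1 codon.
Asn: 2 codons.
Pro: 4 codons.
Ala: 4 codons.
Asn: 2 codons.
Asp: 2 codons.
Phe: 2 codons.
Ala: 4 codons.
1 × 2 × 4 × 4 × 2 × 2 × 2 × 4 = 1024.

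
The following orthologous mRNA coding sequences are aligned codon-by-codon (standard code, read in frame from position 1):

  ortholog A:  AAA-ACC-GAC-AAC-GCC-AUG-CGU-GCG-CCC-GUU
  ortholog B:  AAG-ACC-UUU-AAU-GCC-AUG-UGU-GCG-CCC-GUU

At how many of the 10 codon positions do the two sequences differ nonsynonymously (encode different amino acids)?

2

Codon 1: AAA Lys / AAG Lys — synonymous.
Codon 2: ACC Thr / ACC Thr — identical.
Codon 3: GAC Asp / UUU Phe — nonsynonymous.
Codon 4: AAC Asn / AAU Asn — synonymous.
Codon 5: GCC Ala / GCC Ala — identical.
Codon 6: AUG Met / AUG Met — identical.
Codon 7: CGU Arg / UGU Cys — nonsynonymous.
Codon 8: GCG Ala / GCG Ala — identical.
Codon 9: CCC Pro / CCC Pro — identical.
Codon 10: GUU Val / GUU Val — identical.
Nonsynonymous differences: 2.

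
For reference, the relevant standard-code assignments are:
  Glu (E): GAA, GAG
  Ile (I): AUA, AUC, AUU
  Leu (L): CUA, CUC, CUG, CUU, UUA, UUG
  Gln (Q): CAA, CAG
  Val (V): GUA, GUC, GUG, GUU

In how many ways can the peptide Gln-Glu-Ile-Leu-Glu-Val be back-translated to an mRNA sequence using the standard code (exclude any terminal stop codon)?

576

Gln: 2 codons.
Glu: 2 codons.
Ile: 3 codons.
Leu: 6 codons.
Glu: 2 codons.
Val: 4 codons.
2 × 2 × 3 × 6 × 2 × 4 = 576.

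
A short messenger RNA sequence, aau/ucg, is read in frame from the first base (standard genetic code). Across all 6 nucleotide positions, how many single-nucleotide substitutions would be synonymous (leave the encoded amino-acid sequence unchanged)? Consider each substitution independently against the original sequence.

4

Codon 1 (AAU, Asn): 1 synonymous substitution.
Codon 2 (UCG, Ser): 3 synonymous substitutions.
Total: 1 + 3 = 4.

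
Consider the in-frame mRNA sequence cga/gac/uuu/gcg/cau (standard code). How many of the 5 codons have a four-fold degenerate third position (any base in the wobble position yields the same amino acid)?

2

Codon 1 CGA (Arg): third position 4-fold.
Codon 2 GAC (Asp): third position 2-fold.
Codon 3 UUU (Phe): third position 2-fold.
Codon 4 GCG (Ala): third position 4-fold.
Codon 5 CAU (His): third position 2-fold.
Four-fold degenerate third positions: 2.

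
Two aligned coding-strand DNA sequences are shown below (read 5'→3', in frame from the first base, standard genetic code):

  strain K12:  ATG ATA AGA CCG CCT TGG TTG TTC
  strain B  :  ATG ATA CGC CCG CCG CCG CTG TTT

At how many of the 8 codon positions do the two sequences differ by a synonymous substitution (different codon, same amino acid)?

Codon 1: ATG Met / ATG Met — identical.
Codon 2: ATA Ile / ATA Ile — identical.
Codon 3: AGA Arg / CGC Arg — synonymous.
Codon 4: CCG Pro / CCG Pro — identical.
Codon 5: CCT Pro / CCG Pro — synonymous.
Codon 6: TGG Trp / CCG Pro — nonsynonymous.
Codon 7: TTG Leu / CTG Leu — synonymous.
Codon 8: TTC Phe / TTT Phe — synonymous.
Synonymous differences: 4.

4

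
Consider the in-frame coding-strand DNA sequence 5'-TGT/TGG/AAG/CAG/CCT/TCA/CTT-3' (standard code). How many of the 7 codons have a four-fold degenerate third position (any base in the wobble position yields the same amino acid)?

3

Codon 1 TGT (Cys): third position 2-fold.
Codon 2 TGG (Trp): third position 1-fold.
Codon 3 AAG (Lys): third position 2-fold.
Codon 4 CAG (Gln): third position 2-fold.
Codon 5 CCT (Pro): third position 4-fold.
Codon 6 TCA (Ser): third position 4-fold.
Codon 7 CTT (Leu): third position 4-fold.
Four-fold degenerate third positions: 3.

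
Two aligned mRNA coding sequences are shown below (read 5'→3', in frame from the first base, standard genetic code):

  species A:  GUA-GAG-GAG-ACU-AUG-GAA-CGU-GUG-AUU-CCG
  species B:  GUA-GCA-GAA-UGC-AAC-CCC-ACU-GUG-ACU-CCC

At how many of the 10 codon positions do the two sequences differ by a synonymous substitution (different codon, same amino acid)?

2

Codon 1: GUA Val / GUA Val — identical.
Codon 2: GAG Glu / GCA Ala — nonsynonymous.
Codon 3: GAG Glu / GAA Glu — synonymous.
Codon 4: ACU Thr / UGC Cys — nonsynonymous.
Codon 5: AUG Met / AAC Asn — nonsynonymous.
Codon 6: GAA Glu / CCC Pro — nonsynonymous.
Codon 7: CGU Arg / ACU Thr — nonsynonymous.
Codon 8: GUG Val / GUG Val — identical.
Codon 9: AUU Ile / ACU Thr — nonsynonymous.
Codon 10: CCG Pro / CCC Pro — synonymous.
Synonymous differences: 2.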